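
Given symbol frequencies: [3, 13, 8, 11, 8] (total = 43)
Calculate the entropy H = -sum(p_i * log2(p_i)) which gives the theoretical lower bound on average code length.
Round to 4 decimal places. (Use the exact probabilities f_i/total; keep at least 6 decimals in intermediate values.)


Per-symbol terms -p_i * log2(p_i) with p_i = f_i/43:
  p = 3/43 = 0.069767: log2(p) = -3.841302, -p*log2(p) = 0.267998
  p = 13/43 = 0.302326: log2(p) = -1.725825, -p*log2(p) = 0.521761
  p = 8/43 = 0.186047: log2(p) = -2.426265, -p*log2(p) = 0.451398
  p = 11/43 = 0.255814: log2(p) = -1.966833, -p*log2(p) = 0.503143
  p = 8/43 = 0.186047: log2(p) = -2.426265, -p*log2(p) = 0.451398
H = 0.267998 + 0.521761 + 0.451398 + 0.503143 + 0.451398 = 2.195698

H = 2.1957 bits/symbol


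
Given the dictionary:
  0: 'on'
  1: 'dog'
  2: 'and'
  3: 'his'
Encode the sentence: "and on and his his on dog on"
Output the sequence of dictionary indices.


Look up each word in the dictionary:
  'and' -> 2
  'on' -> 0
  'and' -> 2
  'his' -> 3
  'his' -> 3
  'on' -> 0
  'dog' -> 1
  'on' -> 0

Encoded: [2, 0, 2, 3, 3, 0, 1, 0]


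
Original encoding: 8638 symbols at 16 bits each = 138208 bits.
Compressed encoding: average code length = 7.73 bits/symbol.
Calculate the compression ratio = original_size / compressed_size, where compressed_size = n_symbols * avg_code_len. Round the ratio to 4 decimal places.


original_size = n_symbols * orig_bits = 8638 * 16 = 138208 bits
compressed_size = n_symbols * avg_code_len = 8638 * 7.73 = 66771.74 bits
ratio = original_size / compressed_size = 138208 / 66771.74 = 2.0699

Compression ratio = 2.0699


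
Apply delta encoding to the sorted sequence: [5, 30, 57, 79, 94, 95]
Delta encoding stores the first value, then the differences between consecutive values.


First value: 5
Deltas:
  30 - 5 = 25
  57 - 30 = 27
  79 - 57 = 22
  94 - 79 = 15
  95 - 94 = 1


Delta encoded: [5, 25, 27, 22, 15, 1]


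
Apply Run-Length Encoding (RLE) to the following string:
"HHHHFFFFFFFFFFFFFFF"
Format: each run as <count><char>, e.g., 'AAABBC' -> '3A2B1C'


Scanning runs left to right:
  i=0: run of 'H' x 4 -> '4H'
  i=4: run of 'F' x 15 -> '15F'

RLE = 4H15F


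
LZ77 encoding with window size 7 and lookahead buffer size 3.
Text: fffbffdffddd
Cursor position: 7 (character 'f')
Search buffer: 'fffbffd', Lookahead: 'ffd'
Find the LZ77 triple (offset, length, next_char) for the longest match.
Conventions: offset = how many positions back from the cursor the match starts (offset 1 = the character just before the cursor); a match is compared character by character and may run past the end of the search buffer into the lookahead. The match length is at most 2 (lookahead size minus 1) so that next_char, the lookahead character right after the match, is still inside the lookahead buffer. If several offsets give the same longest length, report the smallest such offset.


Try each offset into the search buffer:
  offset=1 (pos 6, char 'd'): match length 0
  offset=2 (pos 5, char 'f'): match length 1
  offset=3 (pos 4, char 'f'): match length 2
  offset=4 (pos 3, char 'b'): match length 0
  offset=5 (pos 2, char 'f'): match length 1
  offset=6 (pos 1, char 'f'): match length 2
  offset=7 (pos 0, char 'f'): match length 2
Longest match has length 2, found at offsets 3, 6, 7; take the smallest, offset 3.
next_char = character at position 7 + 2 = 9 -> 'd'

Best match: offset=3, length=2 (matching 'ff' starting at position 4)
LZ77 triple: (3, 2, 'd')


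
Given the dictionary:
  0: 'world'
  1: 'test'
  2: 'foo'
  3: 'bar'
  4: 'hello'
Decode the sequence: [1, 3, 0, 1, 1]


Look up each index in the dictionary:
  1 -> 'test'
  3 -> 'bar'
  0 -> 'world'
  1 -> 'test'
  1 -> 'test'

Decoded: "test bar world test test"


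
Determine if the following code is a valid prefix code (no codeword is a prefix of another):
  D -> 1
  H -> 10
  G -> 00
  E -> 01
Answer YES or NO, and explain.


Checking each pair (does one codeword prefix another?):
  D='1' vs H='10': prefix -- VIOLATION

NO -- this is NOT a valid prefix code. D (1) is a prefix of H (10).


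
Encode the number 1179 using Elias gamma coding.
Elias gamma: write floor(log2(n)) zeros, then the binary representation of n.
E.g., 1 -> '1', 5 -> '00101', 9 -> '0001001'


num_bits = floor(log2(1179)) + 1 = 11
leading_zeros = num_bits - 1 = 10
binary(1179) = 10010011011

Elias gamma(1179) = '0000000000' + '10010011011' = 000000000010010011011 (21 bits)


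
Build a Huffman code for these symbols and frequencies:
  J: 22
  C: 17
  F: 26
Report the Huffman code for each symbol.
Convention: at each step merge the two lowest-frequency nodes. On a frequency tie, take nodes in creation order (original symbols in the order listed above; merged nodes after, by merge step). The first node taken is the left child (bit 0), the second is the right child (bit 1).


Huffman tree construction:
Step 1: Merge C(17) + J(22) = 39
Step 2: Merge F(26) + (C+J)(39) = 65
Read each symbol's code off the tree from the root (left child = 0, right child = 1).

Codes:
  J: 11 (length 2)
  C: 10 (length 2)
  F: 0 (length 1)
Average code length: 104/65 = 1.6000 bits/symbol


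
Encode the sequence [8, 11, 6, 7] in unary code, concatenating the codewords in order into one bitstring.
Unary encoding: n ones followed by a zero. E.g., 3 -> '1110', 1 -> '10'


Encode each number as n ones followed by a terminating 0:
  8 -> 111111110 (9 bits)
  11 -> 111111111110 (12 bits)
  6 -> 1111110 (7 bits)
  7 -> 11111110 (8 bits)
Total length = 9 + 12 + 7 + 8 = 36 bits.

Unary([8, 11, 6, 7]) = 111111110111111111110111111011111110 (36 bits)


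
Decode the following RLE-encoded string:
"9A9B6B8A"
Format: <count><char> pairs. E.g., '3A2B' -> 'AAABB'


Expanding each <count><char> pair:
  9A -> 'AAAAAAAAA'
  9B -> 'BBBBBBBBB'
  6B -> 'BBBBBB'
  8A -> 'AAAAAAAA'

Decoded = AAAAAAAAABBBBBBBBBBBBBBBAAAAAAAA


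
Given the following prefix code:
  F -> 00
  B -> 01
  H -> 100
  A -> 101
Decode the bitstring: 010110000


Decoding step by step:
Bits 01 -> B
Bits 01 -> B
Bits 100 -> H
Bits 00 -> F


Decoded message: BBHF


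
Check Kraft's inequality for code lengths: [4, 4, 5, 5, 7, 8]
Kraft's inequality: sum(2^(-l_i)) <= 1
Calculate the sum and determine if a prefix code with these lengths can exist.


Sum = 2^(-4) + 2^(-4) + 2^(-5) + 2^(-5) + 2^(-7) + 2^(-8)
    = 0.0625 + 0.0625 + 0.03125 + 0.03125 + 0.0078125 + 0.00390625
    = 51/256 = 0.19921875
Since 0.19921875 <= 1, Kraft's inequality IS satisfied.
A prefix code with these lengths CAN exist.

Kraft sum = 0.19921875. Satisfied.


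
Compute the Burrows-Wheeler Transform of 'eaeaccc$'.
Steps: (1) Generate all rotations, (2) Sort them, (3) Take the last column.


Rotations (sorted):
  0: $eaeaccc -> last char: c
  1: accc$eae -> last char: e
  2: aeaccc$e -> last char: e
  3: c$eaeacc -> last char: c
  4: cc$eaeac -> last char: c
  5: ccc$eaea -> last char: a
  6: eaccc$ea -> last char: a
  7: eaeaccc$ -> last char: $


BWT = ceeccaa$


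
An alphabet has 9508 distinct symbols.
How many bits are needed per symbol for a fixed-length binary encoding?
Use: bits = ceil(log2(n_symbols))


log2(9508) = 13.2149
Bracket: 2^13 = 8192 < 9508 <= 2^14 = 16384
So ceil(log2(9508)) = 14

bits = ceil(log2(9508)) = ceil(13.2149) = 14 bits


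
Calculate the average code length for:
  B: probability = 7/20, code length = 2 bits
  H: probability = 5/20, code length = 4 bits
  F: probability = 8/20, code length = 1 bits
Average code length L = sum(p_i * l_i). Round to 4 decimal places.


Weighted contributions p_i * l_i:
  B: (7/20) * 2 = 14/20
  H: (5/20) * 4 = 20/20
  F: (8/20) * 1 = 8/20
Sum = (14 + 20 + 8)/20 = 42/20

L = 42/20 = 2.1000 bits/symbol


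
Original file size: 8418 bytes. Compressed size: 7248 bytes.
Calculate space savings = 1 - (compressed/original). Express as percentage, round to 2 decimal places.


ratio = compressed/original = 7248/8418 = 0.861012
savings = 1 - ratio = 1 - 0.861012 = 0.138988
as a percentage: 0.138988 * 100 = 13.9%

Space savings = 1 - 7248/8418 = 13.9%


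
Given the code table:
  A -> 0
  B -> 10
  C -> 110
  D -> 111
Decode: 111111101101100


Decoding:
111 -> D
111 -> D
10 -> B
110 -> C
110 -> C
0 -> A


Result: DDBCCA


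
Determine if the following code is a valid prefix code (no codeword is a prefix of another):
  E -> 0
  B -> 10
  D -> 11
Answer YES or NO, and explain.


Checking each pair (does one codeword prefix another?):
  E='0' vs B='10': no prefix
  E='0' vs D='11': no prefix
  B='10' vs E='0': no prefix
  B='10' vs D='11': no prefix
  D='11' vs E='0': no prefix
  D='11' vs B='10': no prefix
No violation found over all pairs.

YES -- this is a valid prefix code. No codeword is a prefix of any other codeword.


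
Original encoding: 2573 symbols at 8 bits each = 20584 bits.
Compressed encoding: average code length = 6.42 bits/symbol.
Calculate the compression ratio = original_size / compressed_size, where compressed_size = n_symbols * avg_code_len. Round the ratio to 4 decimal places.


original_size = n_symbols * orig_bits = 2573 * 8 = 20584 bits
compressed_size = n_symbols * avg_code_len = 2573 * 6.42 = 16518.66 bits
ratio = original_size / compressed_size = 20584 / 16518.66 = 1.2461

Compression ratio = 1.2461


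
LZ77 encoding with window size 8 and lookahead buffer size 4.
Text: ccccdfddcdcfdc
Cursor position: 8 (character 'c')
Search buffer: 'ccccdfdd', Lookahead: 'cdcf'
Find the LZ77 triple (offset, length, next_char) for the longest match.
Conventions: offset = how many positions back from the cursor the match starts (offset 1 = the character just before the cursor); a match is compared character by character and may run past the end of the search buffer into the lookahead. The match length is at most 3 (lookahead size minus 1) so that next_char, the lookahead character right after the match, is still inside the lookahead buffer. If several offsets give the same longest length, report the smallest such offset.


Try each offset into the search buffer:
  offset=1 (pos 7, char 'd'): match length 0
  offset=2 (pos 6, char 'd'): match length 0
  offset=3 (pos 5, char 'f'): match length 0
  offset=4 (pos 4, char 'd'): match length 0
  offset=5 (pos 3, char 'c'): match length 2
  offset=6 (pos 2, char 'c'): match length 1
  offset=7 (pos 1, char 'c'): match length 1
  offset=8 (pos 0, char 'c'): match length 1
Longest match has length 2 at offset 5.
next_char = character at position 8 + 2 = 10 -> 'c'

Best match: offset=5, length=2 (matching 'cd' starting at position 3)
LZ77 triple: (5, 2, 'c')


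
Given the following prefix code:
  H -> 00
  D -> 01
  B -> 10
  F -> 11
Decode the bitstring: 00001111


Decoding step by step:
Bits 00 -> H
Bits 00 -> H
Bits 11 -> F
Bits 11 -> F


Decoded message: HHFF


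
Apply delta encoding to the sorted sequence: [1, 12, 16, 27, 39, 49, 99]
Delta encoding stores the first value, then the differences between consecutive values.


First value: 1
Deltas:
  12 - 1 = 11
  16 - 12 = 4
  27 - 16 = 11
  39 - 27 = 12
  49 - 39 = 10
  99 - 49 = 50


Delta encoded: [1, 11, 4, 11, 12, 10, 50]


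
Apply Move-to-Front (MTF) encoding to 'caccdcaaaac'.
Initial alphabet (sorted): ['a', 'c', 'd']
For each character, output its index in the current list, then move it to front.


MTF encoding:
'c': index 1 in ['a', 'c', 'd'] -> ['c', 'a', 'd']
'a': index 1 in ['c', 'a', 'd'] -> ['a', 'c', 'd']
'c': index 1 in ['a', 'c', 'd'] -> ['c', 'a', 'd']
'c': index 0 in ['c', 'a', 'd'] -> ['c', 'a', 'd']
'd': index 2 in ['c', 'a', 'd'] -> ['d', 'c', 'a']
'c': index 1 in ['d', 'c', 'a'] -> ['c', 'd', 'a']
'a': index 2 in ['c', 'd', 'a'] -> ['a', 'c', 'd']
'a': index 0 in ['a', 'c', 'd'] -> ['a', 'c', 'd']
'a': index 0 in ['a', 'c', 'd'] -> ['a', 'c', 'd']
'a': index 0 in ['a', 'c', 'd'] -> ['a', 'c', 'd']
'c': index 1 in ['a', 'c', 'd'] -> ['c', 'a', 'd']


Output: [1, 1, 1, 0, 2, 1, 2, 0, 0, 0, 1]


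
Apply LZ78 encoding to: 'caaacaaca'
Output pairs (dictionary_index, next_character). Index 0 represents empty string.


LZ78 encoding steps:
Dictionary: {0: ''}
Step 1: w='' (idx 0), next='c' -> output (0, 'c'), add 'c' as idx 1
Step 2: w='' (idx 0), next='a' -> output (0, 'a'), add 'a' as idx 2
Step 3: w='a' (idx 2), next='a' -> output (2, 'a'), add 'aa' as idx 3
Step 4: w='c' (idx 1), next='a' -> output (1, 'a'), add 'ca' as idx 4
Step 5: w='a' (idx 2), next='c' -> output (2, 'c'), add 'ac' as idx 5
Step 6: w='a' (idx 2), end of input -> output (2, '')


Encoded: [(0, 'c'), (0, 'a'), (2, 'a'), (1, 'a'), (2, 'c'), (2, '')]


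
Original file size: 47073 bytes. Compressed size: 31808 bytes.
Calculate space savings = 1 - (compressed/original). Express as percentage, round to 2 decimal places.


ratio = compressed/original = 31808/47073 = 0.675716
savings = 1 - ratio = 1 - 0.675716 = 0.324284
as a percentage: 0.324284 * 100 = 32.43%

Space savings = 1 - 31808/47073 = 32.43%


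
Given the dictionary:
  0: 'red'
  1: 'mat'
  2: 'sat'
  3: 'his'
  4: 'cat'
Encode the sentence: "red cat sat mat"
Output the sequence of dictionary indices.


Look up each word in the dictionary:
  'red' -> 0
  'cat' -> 4
  'sat' -> 2
  'mat' -> 1

Encoded: [0, 4, 2, 1]


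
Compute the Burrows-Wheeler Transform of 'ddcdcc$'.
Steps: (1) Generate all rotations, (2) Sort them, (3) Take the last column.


Rotations (sorted):
  0: $ddcdcc -> last char: c
  1: c$ddcdc -> last char: c
  2: cc$ddcd -> last char: d
  3: cdcc$dd -> last char: d
  4: dcc$ddc -> last char: c
  5: dcdcc$d -> last char: d
  6: ddcdcc$ -> last char: $


BWT = ccddcd$


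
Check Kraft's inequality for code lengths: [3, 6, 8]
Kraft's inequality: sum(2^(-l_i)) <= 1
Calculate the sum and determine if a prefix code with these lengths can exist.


Sum = 2^(-3) + 2^(-6) + 2^(-8)
    = 0.125 + 0.015625 + 0.00390625
    = 37/256 = 0.14453125
Since 0.14453125 <= 1, Kraft's inequality IS satisfied.
A prefix code with these lengths CAN exist.

Kraft sum = 0.14453125. Satisfied.


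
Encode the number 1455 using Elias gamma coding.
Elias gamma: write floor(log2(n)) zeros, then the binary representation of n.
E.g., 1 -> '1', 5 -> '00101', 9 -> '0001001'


num_bits = floor(log2(1455)) + 1 = 11
leading_zeros = num_bits - 1 = 10
binary(1455) = 10110101111

Elias gamma(1455) = '0000000000' + '10110101111' = 000000000010110101111 (21 bits)


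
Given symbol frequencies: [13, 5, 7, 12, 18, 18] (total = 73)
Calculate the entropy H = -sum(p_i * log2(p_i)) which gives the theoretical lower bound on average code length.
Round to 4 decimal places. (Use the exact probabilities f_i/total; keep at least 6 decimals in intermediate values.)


Per-symbol terms -p_i * log2(p_i) with p_i = f_i/73:
  p = 13/73 = 0.178082: log2(p) = -2.489385, -p*log2(p) = 0.443315
  p = 5/73 = 0.068493: log2(p) = -3.867896, -p*log2(p) = 0.264924
  p = 7/73 = 0.095890: log2(p) = -3.382470, -p*log2(p) = 0.324346
  p = 12/73 = 0.164384: log2(p) = -2.604862, -p*log2(p) = 0.428197
  p = 18/73 = 0.246575: log2(p) = -2.019900, -p*log2(p) = 0.498057
  p = 18/73 = 0.246575: log2(p) = -2.019900, -p*log2(p) = 0.498057
H = 0.443315 + 0.264924 + 0.324346 + 0.428197 + 0.498057 + 0.498057 = 2.456896

H = 2.4569 bits/symbol


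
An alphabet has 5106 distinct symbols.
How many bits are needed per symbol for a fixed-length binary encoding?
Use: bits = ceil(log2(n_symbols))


log2(5106) = 12.318
Bracket: 2^12 = 4096 < 5106 <= 2^13 = 8192
So ceil(log2(5106)) = 13

bits = ceil(log2(5106)) = ceil(12.318) = 13 bits


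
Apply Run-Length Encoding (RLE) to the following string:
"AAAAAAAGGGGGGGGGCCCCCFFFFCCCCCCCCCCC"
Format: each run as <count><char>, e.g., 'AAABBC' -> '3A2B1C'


Scanning runs left to right:
  i=0: run of 'A' x 7 -> '7A'
  i=7: run of 'G' x 9 -> '9G'
  i=16: run of 'C' x 5 -> '5C'
  i=21: run of 'F' x 4 -> '4F'
  i=25: run of 'C' x 11 -> '11C'

RLE = 7A9G5C4F11C


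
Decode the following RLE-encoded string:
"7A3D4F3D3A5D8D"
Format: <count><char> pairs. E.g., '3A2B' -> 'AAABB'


Expanding each <count><char> pair:
  7A -> 'AAAAAAA'
  3D -> 'DDD'
  4F -> 'FFFF'
  3D -> 'DDD'
  3A -> 'AAA'
  5D -> 'DDDDD'
  8D -> 'DDDDDDDD'

Decoded = AAAAAAADDDFFFFDDDAAADDDDDDDDDDDDD


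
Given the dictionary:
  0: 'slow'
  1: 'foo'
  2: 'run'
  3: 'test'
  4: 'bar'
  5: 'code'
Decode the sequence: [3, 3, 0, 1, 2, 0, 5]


Look up each index in the dictionary:
  3 -> 'test'
  3 -> 'test'
  0 -> 'slow'
  1 -> 'foo'
  2 -> 'run'
  0 -> 'slow'
  5 -> 'code'

Decoded: "test test slow foo run slow code"


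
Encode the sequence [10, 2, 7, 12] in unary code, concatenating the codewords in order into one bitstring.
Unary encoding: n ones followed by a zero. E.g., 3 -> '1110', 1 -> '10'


Encode each number as n ones followed by a terminating 0:
  10 -> 11111111110 (11 bits)
  2 -> 110 (3 bits)
  7 -> 11111110 (8 bits)
  12 -> 1111111111110 (13 bits)
Total length = 11 + 3 + 8 + 13 = 35 bits.

Unary([10, 2, 7, 12]) = 11111111110110111111101111111111110 (35 bits)


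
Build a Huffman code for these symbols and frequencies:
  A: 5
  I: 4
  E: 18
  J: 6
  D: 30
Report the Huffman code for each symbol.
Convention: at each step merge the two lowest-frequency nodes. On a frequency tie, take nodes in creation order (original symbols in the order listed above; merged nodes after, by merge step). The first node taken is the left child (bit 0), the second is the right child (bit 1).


Huffman tree construction:
Step 1: Merge I(4) + A(5) = 9
Step 2: Merge J(6) + (I+A)(9) = 15
Step 3: Merge (J+(I+A))(15) + E(18) = 33
Step 4: Merge D(30) + ((J+(I+A))+E)(33) = 63
Read each symbol's code off the tree from the root (left child = 0, right child = 1).

Codes:
  A: 1011 (length 4)
  I: 1010 (length 4)
  E: 11 (length 2)
  J: 100 (length 3)
  D: 0 (length 1)
Average code length: 120/63 = 1.9048 bits/symbol


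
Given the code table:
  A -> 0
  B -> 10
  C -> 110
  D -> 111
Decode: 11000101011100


Decoding:
110 -> C
0 -> A
0 -> A
10 -> B
10 -> B
111 -> D
0 -> A
0 -> A


Result: CAABBDAA


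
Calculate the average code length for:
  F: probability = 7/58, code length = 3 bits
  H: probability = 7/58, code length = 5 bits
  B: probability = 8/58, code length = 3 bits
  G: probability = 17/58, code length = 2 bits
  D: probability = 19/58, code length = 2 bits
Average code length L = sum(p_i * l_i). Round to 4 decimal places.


Weighted contributions p_i * l_i:
  F: (7/58) * 3 = 21/58
  H: (7/58) * 5 = 35/58
  B: (8/58) * 3 = 24/58
  G: (17/58) * 2 = 34/58
  D: (19/58) * 2 = 38/58
Sum = (21 + 35 + 24 + 34 + 38)/58 = 152/58

L = 152/58 = 2.6207 bits/symbol


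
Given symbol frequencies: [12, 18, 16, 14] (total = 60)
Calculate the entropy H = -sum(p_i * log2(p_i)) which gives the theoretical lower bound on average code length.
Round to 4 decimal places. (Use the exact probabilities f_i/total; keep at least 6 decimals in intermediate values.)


Per-symbol terms -p_i * log2(p_i) with p_i = f_i/60:
  p = 12/60 = 0.200000: log2(p) = -2.321928, -p*log2(p) = 0.464386
  p = 18/60 = 0.300000: log2(p) = -1.736966, -p*log2(p) = 0.521090
  p = 16/60 = 0.266667: log2(p) = -1.906891, -p*log2(p) = 0.508504
  p = 14/60 = 0.233333: log2(p) = -2.099536, -p*log2(p) = 0.489892
H = 0.464386 + 0.521090 + 0.508504 + 0.489892 = 1.983872

H = 1.9839 bits/symbol


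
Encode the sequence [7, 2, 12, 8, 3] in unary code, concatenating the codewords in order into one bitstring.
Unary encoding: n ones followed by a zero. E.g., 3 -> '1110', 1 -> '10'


Encode each number as n ones followed by a terminating 0:
  7 -> 11111110 (8 bits)
  2 -> 110 (3 bits)
  12 -> 1111111111110 (13 bits)
  8 -> 111111110 (9 bits)
  3 -> 1110 (4 bits)
Total length = 8 + 3 + 13 + 9 + 4 = 37 bits.

Unary([7, 2, 12, 8, 3]) = 1111111011011111111111101111111101110 (37 bits)


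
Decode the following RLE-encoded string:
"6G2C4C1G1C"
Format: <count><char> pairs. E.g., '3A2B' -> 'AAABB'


Expanding each <count><char> pair:
  6G -> 'GGGGGG'
  2C -> 'CC'
  4C -> 'CCCC'
  1G -> 'G'
  1C -> 'C'

Decoded = GGGGGGCCCCCCGC


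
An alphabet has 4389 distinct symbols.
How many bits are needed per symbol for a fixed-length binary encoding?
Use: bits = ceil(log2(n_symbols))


log2(4389) = 12.0997
Bracket: 2^12 = 4096 < 4389 <= 2^13 = 8192
So ceil(log2(4389)) = 13

bits = ceil(log2(4389)) = ceil(12.0997) = 13 bits


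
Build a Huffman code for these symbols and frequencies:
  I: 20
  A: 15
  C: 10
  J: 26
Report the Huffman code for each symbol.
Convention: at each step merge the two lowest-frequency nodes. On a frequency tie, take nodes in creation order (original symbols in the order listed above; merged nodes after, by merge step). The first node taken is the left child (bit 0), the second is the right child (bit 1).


Huffman tree construction:
Step 1: Merge C(10) + A(15) = 25
Step 2: Merge I(20) + (C+A)(25) = 45
Step 3: Merge J(26) + (I+(C+A))(45) = 71
Read each symbol's code off the tree from the root (left child = 0, right child = 1).

Codes:
  I: 10 (length 2)
  A: 111 (length 3)
  C: 110 (length 3)
  J: 0 (length 1)
Average code length: 141/71 = 1.9859 bits/symbol


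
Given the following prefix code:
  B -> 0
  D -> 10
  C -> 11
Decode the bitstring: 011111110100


Decoding step by step:
Bits 0 -> B
Bits 11 -> C
Bits 11 -> C
Bits 11 -> C
Bits 10 -> D
Bits 10 -> D
Bits 0 -> B


Decoded message: BCCCDDB


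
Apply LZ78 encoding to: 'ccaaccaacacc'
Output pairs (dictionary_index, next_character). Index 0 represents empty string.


LZ78 encoding steps:
Dictionary: {0: ''}
Step 1: w='' (idx 0), next='c' -> output (0, 'c'), add 'c' as idx 1
Step 2: w='c' (idx 1), next='a' -> output (1, 'a'), add 'ca' as idx 2
Step 3: w='' (idx 0), next='a' -> output (0, 'a'), add 'a' as idx 3
Step 4: w='c' (idx 1), next='c' -> output (1, 'c'), add 'cc' as idx 4
Step 5: w='a' (idx 3), next='a' -> output (3, 'a'), add 'aa' as idx 5
Step 6: w='ca' (idx 2), next='c' -> output (2, 'c'), add 'cac' as idx 6
Step 7: w='c' (idx 1), end of input -> output (1, '')


Encoded: [(0, 'c'), (1, 'a'), (0, 'a'), (1, 'c'), (3, 'a'), (2, 'c'), (1, '')]


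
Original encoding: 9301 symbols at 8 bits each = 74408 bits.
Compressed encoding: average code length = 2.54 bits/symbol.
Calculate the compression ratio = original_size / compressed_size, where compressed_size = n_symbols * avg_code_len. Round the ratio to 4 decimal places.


original_size = n_symbols * orig_bits = 9301 * 8 = 74408 bits
compressed_size = n_symbols * avg_code_len = 9301 * 2.54 = 23624.54 bits
ratio = original_size / compressed_size = 74408 / 23624.54 = 3.1496

Compression ratio = 3.1496


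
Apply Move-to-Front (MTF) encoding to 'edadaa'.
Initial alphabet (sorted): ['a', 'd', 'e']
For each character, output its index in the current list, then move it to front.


MTF encoding:
'e': index 2 in ['a', 'd', 'e'] -> ['e', 'a', 'd']
'd': index 2 in ['e', 'a', 'd'] -> ['d', 'e', 'a']
'a': index 2 in ['d', 'e', 'a'] -> ['a', 'd', 'e']
'd': index 1 in ['a', 'd', 'e'] -> ['d', 'a', 'e']
'a': index 1 in ['d', 'a', 'e'] -> ['a', 'd', 'e']
'a': index 0 in ['a', 'd', 'e'] -> ['a', 'd', 'e']


Output: [2, 2, 2, 1, 1, 0]


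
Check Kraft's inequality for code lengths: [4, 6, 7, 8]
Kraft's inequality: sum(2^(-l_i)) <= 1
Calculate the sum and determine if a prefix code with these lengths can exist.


Sum = 2^(-4) + 2^(-6) + 2^(-7) + 2^(-8)
    = 0.0625 + 0.015625 + 0.0078125 + 0.00390625
    = 23/256 = 0.08984375
Since 0.08984375 <= 1, Kraft's inequality IS satisfied.
A prefix code with these lengths CAN exist.

Kraft sum = 0.08984375. Satisfied.


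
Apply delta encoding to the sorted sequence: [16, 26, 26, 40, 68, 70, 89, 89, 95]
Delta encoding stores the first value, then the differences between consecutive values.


First value: 16
Deltas:
  26 - 16 = 10
  26 - 26 = 0
  40 - 26 = 14
  68 - 40 = 28
  70 - 68 = 2
  89 - 70 = 19
  89 - 89 = 0
  95 - 89 = 6


Delta encoded: [16, 10, 0, 14, 28, 2, 19, 0, 6]


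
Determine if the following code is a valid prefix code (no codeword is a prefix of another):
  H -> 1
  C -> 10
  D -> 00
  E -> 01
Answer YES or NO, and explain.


Checking each pair (does one codeword prefix another?):
  H='1' vs C='10': prefix -- VIOLATION

NO -- this is NOT a valid prefix code. H (1) is a prefix of C (10).


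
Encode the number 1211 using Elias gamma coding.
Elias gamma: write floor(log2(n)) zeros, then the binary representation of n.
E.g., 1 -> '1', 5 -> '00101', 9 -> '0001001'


num_bits = floor(log2(1211)) + 1 = 11
leading_zeros = num_bits - 1 = 10
binary(1211) = 10010111011

Elias gamma(1211) = '0000000000' + '10010111011' = 000000000010010111011 (21 bits)


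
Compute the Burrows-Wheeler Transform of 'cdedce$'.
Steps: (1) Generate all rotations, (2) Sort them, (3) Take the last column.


Rotations (sorted):
  0: $cdedce -> last char: e
  1: cdedce$ -> last char: $
  2: ce$cded -> last char: d
  3: dce$cde -> last char: e
  4: dedce$c -> last char: c
  5: e$cdedc -> last char: c
  6: edce$cd -> last char: d


BWT = e$deccd


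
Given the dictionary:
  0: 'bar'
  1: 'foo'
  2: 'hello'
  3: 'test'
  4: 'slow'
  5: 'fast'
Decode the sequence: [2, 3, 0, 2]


Look up each index in the dictionary:
  2 -> 'hello'
  3 -> 'test'
  0 -> 'bar'
  2 -> 'hello'

Decoded: "hello test bar hello"


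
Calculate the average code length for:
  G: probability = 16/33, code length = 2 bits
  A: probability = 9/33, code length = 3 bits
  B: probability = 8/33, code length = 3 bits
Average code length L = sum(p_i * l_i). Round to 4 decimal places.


Weighted contributions p_i * l_i:
  G: (16/33) * 2 = 32/33
  A: (9/33) * 3 = 27/33
  B: (8/33) * 3 = 24/33
Sum = (32 + 27 + 24)/33 = 83/33

L = 83/33 = 2.5152 bits/symbol


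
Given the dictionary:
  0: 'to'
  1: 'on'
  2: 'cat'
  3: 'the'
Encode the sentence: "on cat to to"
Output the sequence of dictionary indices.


Look up each word in the dictionary:
  'on' -> 1
  'cat' -> 2
  'to' -> 0
  'to' -> 0

Encoded: [1, 2, 0, 0]


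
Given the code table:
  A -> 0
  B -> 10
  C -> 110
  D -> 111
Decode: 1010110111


Decoding:
10 -> B
10 -> B
110 -> C
111 -> D


Result: BBCD


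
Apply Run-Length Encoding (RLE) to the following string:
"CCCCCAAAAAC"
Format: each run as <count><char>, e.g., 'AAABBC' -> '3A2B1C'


Scanning runs left to right:
  i=0: run of 'C' x 5 -> '5C'
  i=5: run of 'A' x 5 -> '5A'
  i=10: run of 'C' x 1 -> '1C'

RLE = 5C5A1C


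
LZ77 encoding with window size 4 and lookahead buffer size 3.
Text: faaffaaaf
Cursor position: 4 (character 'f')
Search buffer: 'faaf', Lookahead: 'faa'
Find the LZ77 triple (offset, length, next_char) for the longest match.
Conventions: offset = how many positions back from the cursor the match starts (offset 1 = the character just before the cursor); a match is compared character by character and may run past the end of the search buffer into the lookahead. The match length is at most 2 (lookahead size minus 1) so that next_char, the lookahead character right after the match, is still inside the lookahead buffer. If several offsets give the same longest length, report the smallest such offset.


Try each offset into the search buffer:
  offset=1 (pos 3, char 'f'): match length 1
  offset=2 (pos 2, char 'a'): match length 0
  offset=3 (pos 1, char 'a'): match length 0
  offset=4 (pos 0, char 'f'): match length 2
Longest match has length 2 at offset 4.
next_char = character at position 4 + 2 = 6 -> 'a'

Best match: offset=4, length=2 (matching 'fa' starting at position 0)
LZ77 triple: (4, 2, 'a')


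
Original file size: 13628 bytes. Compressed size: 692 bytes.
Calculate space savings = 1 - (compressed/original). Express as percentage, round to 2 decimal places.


ratio = compressed/original = 692/13628 = 0.050778
savings = 1 - ratio = 1 - 0.050778 = 0.949222
as a percentage: 0.949222 * 100 = 94.92%

Space savings = 1 - 692/13628 = 94.92%


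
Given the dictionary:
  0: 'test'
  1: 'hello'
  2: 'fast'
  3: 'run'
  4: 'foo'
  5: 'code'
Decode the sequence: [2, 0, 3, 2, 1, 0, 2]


Look up each index in the dictionary:
  2 -> 'fast'
  0 -> 'test'
  3 -> 'run'
  2 -> 'fast'
  1 -> 'hello'
  0 -> 'test'
  2 -> 'fast'

Decoded: "fast test run fast hello test fast"


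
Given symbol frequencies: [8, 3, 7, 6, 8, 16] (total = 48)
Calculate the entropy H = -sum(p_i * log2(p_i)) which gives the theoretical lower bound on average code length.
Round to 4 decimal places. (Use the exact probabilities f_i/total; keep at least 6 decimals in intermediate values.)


Per-symbol terms -p_i * log2(p_i) with p_i = f_i/48:
  p = 8/48 = 0.166667: log2(p) = -2.584963, -p*log2(p) = 0.430827
  p = 3/48 = 0.062500: log2(p) = -4.000000, -p*log2(p) = 0.250000
  p = 7/48 = 0.145833: log2(p) = -2.777608, -p*log2(p) = 0.405068
  p = 6/48 = 0.125000: log2(p) = -3.000000, -p*log2(p) = 0.375000
  p = 8/48 = 0.166667: log2(p) = -2.584963, -p*log2(p) = 0.430827
  p = 16/48 = 0.333333: log2(p) = -1.584963, -p*log2(p) = 0.528321
H = 0.430827 + 0.250000 + 0.405068 + 0.375000 + 0.430827 + 0.528321 = 2.420043

H = 2.42 bits/symbol


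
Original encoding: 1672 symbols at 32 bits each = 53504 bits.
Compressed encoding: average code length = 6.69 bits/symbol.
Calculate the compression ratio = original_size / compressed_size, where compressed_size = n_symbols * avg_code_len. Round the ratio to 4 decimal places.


original_size = n_symbols * orig_bits = 1672 * 32 = 53504 bits
compressed_size = n_symbols * avg_code_len = 1672 * 6.69 = 11185.68 bits
ratio = original_size / compressed_size = 53504 / 11185.68 = 4.7833

Compression ratio = 4.7833


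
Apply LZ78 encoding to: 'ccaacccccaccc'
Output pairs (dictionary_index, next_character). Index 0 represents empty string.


LZ78 encoding steps:
Dictionary: {0: ''}
Step 1: w='' (idx 0), next='c' -> output (0, 'c'), add 'c' as idx 1
Step 2: w='c' (idx 1), next='a' -> output (1, 'a'), add 'ca' as idx 2
Step 3: w='' (idx 0), next='a' -> output (0, 'a'), add 'a' as idx 3
Step 4: w='c' (idx 1), next='c' -> output (1, 'c'), add 'cc' as idx 4
Step 5: w='cc' (idx 4), next='c' -> output (4, 'c'), add 'ccc' as idx 5
Step 6: w='a' (idx 3), next='c' -> output (3, 'c'), add 'ac' as idx 6
Step 7: w='cc' (idx 4), end of input -> output (4, '')


Encoded: [(0, 'c'), (1, 'a'), (0, 'a'), (1, 'c'), (4, 'c'), (3, 'c'), (4, '')]


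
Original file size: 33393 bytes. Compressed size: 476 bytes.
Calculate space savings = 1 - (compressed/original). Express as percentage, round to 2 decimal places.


ratio = compressed/original = 476/33393 = 0.014254
savings = 1 - ratio = 1 - 0.014254 = 0.985746
as a percentage: 0.985746 * 100 = 98.57%

Space savings = 1 - 476/33393 = 98.57%


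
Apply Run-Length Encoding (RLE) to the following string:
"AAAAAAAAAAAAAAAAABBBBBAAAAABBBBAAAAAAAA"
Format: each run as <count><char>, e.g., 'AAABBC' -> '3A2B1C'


Scanning runs left to right:
  i=0: run of 'A' x 17 -> '17A'
  i=17: run of 'B' x 5 -> '5B'
  i=22: run of 'A' x 5 -> '5A'
  i=27: run of 'B' x 4 -> '4B'
  i=31: run of 'A' x 8 -> '8A'

RLE = 17A5B5A4B8A


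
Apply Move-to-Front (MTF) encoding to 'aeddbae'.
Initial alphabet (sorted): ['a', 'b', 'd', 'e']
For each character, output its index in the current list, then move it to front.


MTF encoding:
'a': index 0 in ['a', 'b', 'd', 'e'] -> ['a', 'b', 'd', 'e']
'e': index 3 in ['a', 'b', 'd', 'e'] -> ['e', 'a', 'b', 'd']
'd': index 3 in ['e', 'a', 'b', 'd'] -> ['d', 'e', 'a', 'b']
'd': index 0 in ['d', 'e', 'a', 'b'] -> ['d', 'e', 'a', 'b']
'b': index 3 in ['d', 'e', 'a', 'b'] -> ['b', 'd', 'e', 'a']
'a': index 3 in ['b', 'd', 'e', 'a'] -> ['a', 'b', 'd', 'e']
'e': index 3 in ['a', 'b', 'd', 'e'] -> ['e', 'a', 'b', 'd']


Output: [0, 3, 3, 0, 3, 3, 3]


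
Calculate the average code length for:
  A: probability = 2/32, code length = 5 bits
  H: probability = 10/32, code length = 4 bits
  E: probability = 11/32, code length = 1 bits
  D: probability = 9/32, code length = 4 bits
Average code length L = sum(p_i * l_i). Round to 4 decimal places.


Weighted contributions p_i * l_i:
  A: (2/32) * 5 = 10/32
  H: (10/32) * 4 = 40/32
  E: (11/32) * 1 = 11/32
  D: (9/32) * 4 = 36/32
Sum = (10 + 40 + 11 + 36)/32 = 97/32

L = 97/32 = 3.0313 bits/symbol


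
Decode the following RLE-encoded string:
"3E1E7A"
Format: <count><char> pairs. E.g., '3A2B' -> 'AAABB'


Expanding each <count><char> pair:
  3E -> 'EEE'
  1E -> 'E'
  7A -> 'AAAAAAA'

Decoded = EEEEAAAAAAA


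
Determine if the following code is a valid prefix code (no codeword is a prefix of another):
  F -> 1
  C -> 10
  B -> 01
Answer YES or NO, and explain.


Checking each pair (does one codeword prefix another?):
  F='1' vs C='10': prefix -- VIOLATION

NO -- this is NOT a valid prefix code. F (1) is a prefix of C (10).


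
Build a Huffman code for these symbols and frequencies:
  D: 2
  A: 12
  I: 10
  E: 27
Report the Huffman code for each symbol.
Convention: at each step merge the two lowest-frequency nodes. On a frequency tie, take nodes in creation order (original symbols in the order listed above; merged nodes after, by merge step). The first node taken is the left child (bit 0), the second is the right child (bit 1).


Huffman tree construction:
Step 1: Merge D(2) + I(10) = 12
Step 2: Merge A(12) + (D+I)(12) = 24
Step 3: Merge (A+(D+I))(24) + E(27) = 51
Read each symbol's code off the tree from the root (left child = 0, right child = 1).

Codes:
  D: 010 (length 3)
  A: 00 (length 2)
  I: 011 (length 3)
  E: 1 (length 1)
Average code length: 87/51 = 1.7059 bits/symbol


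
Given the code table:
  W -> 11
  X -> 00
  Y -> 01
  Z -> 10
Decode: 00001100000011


Decoding:
00 -> X
00 -> X
11 -> W
00 -> X
00 -> X
00 -> X
11 -> W


Result: XXWXXXW


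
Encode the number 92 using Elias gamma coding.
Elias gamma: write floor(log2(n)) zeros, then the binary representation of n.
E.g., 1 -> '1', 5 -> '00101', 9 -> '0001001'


num_bits = floor(log2(92)) + 1 = 7
leading_zeros = num_bits - 1 = 6
binary(92) = 1011100

Elias gamma(92) = '000000' + '1011100' = 0000001011100 (13 bits)


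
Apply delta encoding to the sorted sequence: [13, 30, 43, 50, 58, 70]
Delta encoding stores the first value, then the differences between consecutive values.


First value: 13
Deltas:
  30 - 13 = 17
  43 - 30 = 13
  50 - 43 = 7
  58 - 50 = 8
  70 - 58 = 12


Delta encoded: [13, 17, 13, 7, 8, 12]


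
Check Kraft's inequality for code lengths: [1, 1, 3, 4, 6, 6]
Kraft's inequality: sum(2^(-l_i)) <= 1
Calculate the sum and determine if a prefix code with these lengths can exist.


Sum = 2^(-1) + 2^(-1) + 2^(-3) + 2^(-4) + 2^(-6) + 2^(-6)
    = 0.5 + 0.5 + 0.125 + 0.0625 + 0.015625 + 0.015625
    = 78/64 = 1.21875
Since 1.21875 > 1, Kraft's inequality is NOT satisfied.
A prefix code with these lengths CANNOT exist.

Kraft sum = 1.21875. Not satisfied.


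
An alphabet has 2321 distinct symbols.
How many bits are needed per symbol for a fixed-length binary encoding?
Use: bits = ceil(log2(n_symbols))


log2(2321) = 11.1805
Bracket: 2^11 = 2048 < 2321 <= 2^12 = 4096
So ceil(log2(2321)) = 12

bits = ceil(log2(2321)) = ceil(11.1805) = 12 bits


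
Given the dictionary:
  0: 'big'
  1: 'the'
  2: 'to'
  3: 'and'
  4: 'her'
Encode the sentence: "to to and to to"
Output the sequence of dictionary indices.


Look up each word in the dictionary:
  'to' -> 2
  'to' -> 2
  'and' -> 3
  'to' -> 2
  'to' -> 2

Encoded: [2, 2, 3, 2, 2]


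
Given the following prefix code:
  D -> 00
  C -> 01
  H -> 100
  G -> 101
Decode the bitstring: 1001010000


Decoding step by step:
Bits 100 -> H
Bits 101 -> G
Bits 00 -> D
Bits 00 -> D


Decoded message: HGDD


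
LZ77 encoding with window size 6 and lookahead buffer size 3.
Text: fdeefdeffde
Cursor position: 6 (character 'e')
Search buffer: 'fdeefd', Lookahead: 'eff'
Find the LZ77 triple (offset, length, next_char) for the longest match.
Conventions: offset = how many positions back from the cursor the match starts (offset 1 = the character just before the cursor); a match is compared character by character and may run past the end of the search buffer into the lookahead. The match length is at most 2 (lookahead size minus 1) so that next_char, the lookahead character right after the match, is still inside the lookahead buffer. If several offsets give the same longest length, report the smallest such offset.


Try each offset into the search buffer:
  offset=1 (pos 5, char 'd'): match length 0
  offset=2 (pos 4, char 'f'): match length 0
  offset=3 (pos 3, char 'e'): match length 2
  offset=4 (pos 2, char 'e'): match length 1
  offset=5 (pos 1, char 'd'): match length 0
  offset=6 (pos 0, char 'f'): match length 0
Longest match has length 2 at offset 3.
next_char = character at position 6 + 2 = 8 -> 'f'

Best match: offset=3, length=2 (matching 'ef' starting at position 3)
LZ77 triple: (3, 2, 'f')


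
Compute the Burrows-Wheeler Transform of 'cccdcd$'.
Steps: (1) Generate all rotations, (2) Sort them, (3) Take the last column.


Rotations (sorted):
  0: $cccdcd -> last char: d
  1: cccdcd$ -> last char: $
  2: ccdcd$c -> last char: c
  3: cd$cccd -> last char: d
  4: cdcd$cc -> last char: c
  5: d$cccdc -> last char: c
  6: dcd$ccc -> last char: c


BWT = d$cdccc


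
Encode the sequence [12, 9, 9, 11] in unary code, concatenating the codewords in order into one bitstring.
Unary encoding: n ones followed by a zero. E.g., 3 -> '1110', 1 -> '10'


Encode each number as n ones followed by a terminating 0:
  12 -> 1111111111110 (13 bits)
  9 -> 1111111110 (10 bits)
  9 -> 1111111110 (10 bits)
  11 -> 111111111110 (12 bits)
Total length = 13 + 10 + 10 + 12 = 45 bits.

Unary([12, 9, 9, 11]) = 111111111111011111111101111111110111111111110 (45 bits)


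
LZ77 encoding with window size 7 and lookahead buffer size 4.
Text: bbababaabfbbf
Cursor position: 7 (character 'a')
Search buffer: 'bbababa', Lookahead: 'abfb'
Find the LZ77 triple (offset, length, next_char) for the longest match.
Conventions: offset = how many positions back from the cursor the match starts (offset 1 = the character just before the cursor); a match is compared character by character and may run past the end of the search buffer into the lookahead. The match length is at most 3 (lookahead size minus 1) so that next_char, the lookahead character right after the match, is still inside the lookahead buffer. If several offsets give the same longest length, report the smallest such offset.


Try each offset into the search buffer:
  offset=1 (pos 6, char 'a'): match length 1
  offset=2 (pos 5, char 'b'): match length 0
  offset=3 (pos 4, char 'a'): match length 2
  offset=4 (pos 3, char 'b'): match length 0
  offset=5 (pos 2, char 'a'): match length 2
  offset=6 (pos 1, char 'b'): match length 0
  offset=7 (pos 0, char 'b'): match length 0
Longest match has length 2, found at offsets 3, 5; take the smallest, offset 3.
next_char = character at position 7 + 2 = 9 -> 'f'

Best match: offset=3, length=2 (matching 'ab' starting at position 4)
LZ77 triple: (3, 2, 'f')


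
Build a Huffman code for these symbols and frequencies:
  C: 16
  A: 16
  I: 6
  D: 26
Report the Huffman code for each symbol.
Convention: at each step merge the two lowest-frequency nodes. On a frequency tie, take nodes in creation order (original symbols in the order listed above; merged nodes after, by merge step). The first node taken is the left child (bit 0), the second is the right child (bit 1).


Huffman tree construction:
Step 1: Merge I(6) + C(16) = 22
Step 2: Merge A(16) + (I+C)(22) = 38
Step 3: Merge D(26) + (A+(I+C))(38) = 64
Read each symbol's code off the tree from the root (left child = 0, right child = 1).

Codes:
  C: 111 (length 3)
  A: 10 (length 2)
  I: 110 (length 3)
  D: 0 (length 1)
Average code length: 124/64 = 1.9375 bits/symbol


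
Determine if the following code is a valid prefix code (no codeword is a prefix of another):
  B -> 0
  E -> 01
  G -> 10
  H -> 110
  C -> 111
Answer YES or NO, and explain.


Checking each pair (does one codeword prefix another?):
  B='0' vs E='01': prefix -- VIOLATION

NO -- this is NOT a valid prefix code. B (0) is a prefix of E (01).
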